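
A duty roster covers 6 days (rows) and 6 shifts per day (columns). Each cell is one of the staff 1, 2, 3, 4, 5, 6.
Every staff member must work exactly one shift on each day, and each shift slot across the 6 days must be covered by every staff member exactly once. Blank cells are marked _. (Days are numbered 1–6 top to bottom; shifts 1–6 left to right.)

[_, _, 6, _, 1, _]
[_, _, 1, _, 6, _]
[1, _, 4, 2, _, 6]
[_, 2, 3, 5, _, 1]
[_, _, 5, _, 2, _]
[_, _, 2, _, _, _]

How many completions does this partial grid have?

Day 1, shift 1: eliminating its day and shift leaves {2, 3, 4, 5}.
Day 1, shift 2: eliminating its day and shift leaves {3, 4, 5}.
Day 1, shift 4: eliminating its day and shift leaves {3, 4}.
Day 1, shift 6: eliminating its day and shift leaves {2, 3, 4, 5}.
Day 2, shift 1: eliminating its day and shift leaves {2, 3, 4, 5}.
Day 2, shift 2: eliminating its day and shift leaves {3, 4, 5}.
Day 2, shift 4: eliminating its day and shift leaves {3, 4}.
Day 2, shift 6: eliminating its day and shift leaves {2, 3, 4, 5}.
Day 3, shift 2: eliminating its day and shift leaves {3, 5}.
Day 3, shift 5: eliminating its day and shift leaves {3, 5}.
Day 4, shift 1: eliminating its day and shift leaves {4, 6}.
Day 4, shift 5: eliminating its day and shift leaves {4}.
Day 5, shift 1: eliminating its day and shift leaves {3, 4, 6}.
Day 5, shift 2: eliminating its day and shift leaves {1, 3, 4, 6}.
Day 5, shift 4: eliminating its day and shift leaves {1, 3, 4, 6}.
Day 5, shift 6: eliminating its day and shift leaves {3, 4}.
Day 6, shift 1: eliminating its day and shift leaves {3, 4, 5, 6}.
Day 6, shift 2: eliminating its day and shift leaves {1, 3, 4, 5, 6}.
Day 6, shift 4: eliminating its day and shift leaves {1, 3, 4, 6}.
Day 6, shift 5: eliminating its day and shift leaves {3, 4, 5}.
Day 6, shift 6: eliminating its day and shift leaves {3, 4, 5}.
Enumerating the assignments across these blanks that avoid any day or shift repeat gives 24 completions.

24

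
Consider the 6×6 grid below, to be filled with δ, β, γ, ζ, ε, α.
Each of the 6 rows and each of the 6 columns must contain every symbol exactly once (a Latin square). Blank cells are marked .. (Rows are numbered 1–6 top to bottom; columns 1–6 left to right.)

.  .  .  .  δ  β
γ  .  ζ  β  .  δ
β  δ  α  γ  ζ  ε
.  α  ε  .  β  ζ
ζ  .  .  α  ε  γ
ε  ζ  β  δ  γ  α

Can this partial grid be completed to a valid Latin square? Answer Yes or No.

Row 4, column 4: row 4 together with column 4 already contain {δ, β, γ, ζ, ε, α} — every symbol — so nothing can go there. The grid has no valid completion.

No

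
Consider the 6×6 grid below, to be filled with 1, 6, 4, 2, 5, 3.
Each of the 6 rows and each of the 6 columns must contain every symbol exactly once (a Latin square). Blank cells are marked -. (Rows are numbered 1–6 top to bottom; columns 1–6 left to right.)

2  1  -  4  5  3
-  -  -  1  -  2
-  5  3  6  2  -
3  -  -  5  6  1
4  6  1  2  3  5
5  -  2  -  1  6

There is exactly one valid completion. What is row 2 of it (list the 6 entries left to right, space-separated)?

6 3 5 1 4 2

Row 2, column 1: row 2 has {1, 2} and column 1 has {4, 2, 5, 3}, leaving only 6.
Row 2, column 5: row 2 has {1, 6, 2} and column 5 has {1, 6, 2, 5, 3}, leaving only 4.
Row 2, column 2: row 2 has {1, 6, 4, 2} and column 2 has {1, 6, 5}, leaving only 3.
Row 2, column 3: row 2 has {1, 6, 4, 2, 3} and column 3 has {1, 2, 3}, leaving only 5.
So row 2 reads: 6 3 5 1 4 2.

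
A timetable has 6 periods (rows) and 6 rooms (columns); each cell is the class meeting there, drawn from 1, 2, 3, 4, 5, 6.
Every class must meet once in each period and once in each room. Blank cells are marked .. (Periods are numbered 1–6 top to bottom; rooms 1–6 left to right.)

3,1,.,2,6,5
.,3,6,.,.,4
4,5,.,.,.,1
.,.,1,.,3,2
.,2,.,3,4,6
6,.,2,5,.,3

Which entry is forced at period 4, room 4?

4

Period 1, room 3: period 1 has {1, 2, 3, 5, 6} and room 3 has {1, 2, 6}, leaving only 4.
Period 2, room 4: period 2 has {3, 4, 6} and room 4 has {2, 3, 5}, leaving only 1.
Period 3, room 3: period 3 has {1, 4, 5} and room 3 has {1, 2, 4, 6}, leaving only 3.
Period 3, room 4: period 3 has {1, 3, 4, 5} and room 4 has {1, 2, 3, 5}, leaving only 6.
Period 4 already has {1, 2, 3} and room 4 already has {1, 2, 3, 5, 6}, so period 4, room 4 must be 4.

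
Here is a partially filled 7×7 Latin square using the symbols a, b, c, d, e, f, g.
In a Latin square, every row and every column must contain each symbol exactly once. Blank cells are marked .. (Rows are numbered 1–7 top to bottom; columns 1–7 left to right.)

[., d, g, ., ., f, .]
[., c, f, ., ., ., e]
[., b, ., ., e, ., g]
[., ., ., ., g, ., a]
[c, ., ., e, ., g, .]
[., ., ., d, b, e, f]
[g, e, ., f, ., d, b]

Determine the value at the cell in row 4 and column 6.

Row 1, column 7: row 1 has {d, f, g} and column 7 has {a, b, e, f, g}, leaving only c.
Row 1, column 5: row 1 has {c, d, f, g} and column 5 has {b, e, g}, leaving only a.
Row 1, column 4: row 1 has {a, c, d, f, g} and column 4 has {d, e, f}, leaving only b.
Row 1, column 1: row 1 has {a, b, c, d, f, g} and column 1 has {c, g}, leaving only e.
Row 2, column 5: row 2 has {c, e, f} and column 5 has {a, b, e, g}, leaving only d.
Row 4, column 2: row 4 has {a, g} and column 2 has {b, c, d, e}, leaving only f.
Row 4, column 4: row 4 has {a, f, g} and column 4 has {b, d, e, f}, leaving only c.
Row 4 already has {a, c, f, g} and column 6 already has {d, e, f, g}, so row 4, column 6 must be b.

b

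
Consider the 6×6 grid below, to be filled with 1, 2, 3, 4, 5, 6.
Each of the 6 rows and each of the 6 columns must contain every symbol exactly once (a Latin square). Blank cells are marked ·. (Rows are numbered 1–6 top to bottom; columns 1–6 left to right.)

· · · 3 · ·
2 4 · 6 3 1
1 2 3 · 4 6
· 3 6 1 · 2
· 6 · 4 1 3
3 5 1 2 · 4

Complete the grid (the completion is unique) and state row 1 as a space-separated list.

6 1 4 3 2 5

Row 1, column 2: row 1 has {3} and column 2 has {2, 3, 4, 5, 6}, leaving only 1.
Row 1, column 6: row 1 has {1, 3} and column 6 has {1, 2, 3, 4, 6}, leaving only 5.
Row 2, column 3: row 2 has {1, 2, 3, 4, 6} and column 3 has {1, 3, 6}, leaving only 5.
Row 3, column 4: row 3 has {1, 2, 3, 4, 6} and column 4 has {1, 2, 3, 4, 6}, leaving only 5.
Row 4, column 5: row 4 has {1, 2, 3, 6} and column 5 has {1, 3, 4}, leaving only 5.
Row 4, column 1: row 4 has {1, 2, 3, 5, 6} and column 1 has {1, 2, 3}, leaving only 4.
Row 1, column 1: row 1 has {1, 3, 5} and column 1 has {1, 2, 3, 4}, leaving only 6.
Row 1, column 5: row 1 has {1, 3, 5, 6} and column 5 has {1, 3, 4, 5}, leaving only 2.
Row 1, column 3: row 1 has {1, 2, 3, 5, 6} and column 3 has {1, 3, 5, 6}, leaving only 4.
So row 1 reads: 6 1 4 3 2 5.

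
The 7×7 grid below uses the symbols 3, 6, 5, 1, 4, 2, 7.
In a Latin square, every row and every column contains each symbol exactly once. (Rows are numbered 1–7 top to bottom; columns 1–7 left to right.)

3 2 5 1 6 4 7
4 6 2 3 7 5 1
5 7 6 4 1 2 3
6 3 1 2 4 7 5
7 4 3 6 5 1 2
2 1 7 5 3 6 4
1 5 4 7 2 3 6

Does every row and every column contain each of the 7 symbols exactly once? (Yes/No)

Yes

Each row is a permutation of the 7 symbols, and so is each column.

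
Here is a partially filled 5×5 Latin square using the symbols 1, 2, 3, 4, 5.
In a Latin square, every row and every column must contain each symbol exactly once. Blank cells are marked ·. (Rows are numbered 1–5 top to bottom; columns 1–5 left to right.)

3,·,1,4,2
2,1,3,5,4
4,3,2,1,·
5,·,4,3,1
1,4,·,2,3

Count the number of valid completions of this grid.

1

Row 1, column 2: eliminating its row and column leaves {5}.
Row 3, column 5: eliminating its row and column leaves {5}.
Row 4, column 2: eliminating its row and column leaves {2}.
Row 5, column 3: eliminating its row and column leaves {5}.
Only one assignment across all blanks avoids any row or column repeat, giving 1 completion.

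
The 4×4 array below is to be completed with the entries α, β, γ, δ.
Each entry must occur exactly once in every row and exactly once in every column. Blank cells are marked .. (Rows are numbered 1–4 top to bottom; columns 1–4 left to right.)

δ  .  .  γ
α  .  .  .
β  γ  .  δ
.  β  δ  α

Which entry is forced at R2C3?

Row 1, column 2: row 1 has {γ, δ} and column 2 has {β, γ}, leaving only α.
Row 1, column 3: row 1 has {α, γ, δ} and column 3 has {δ}, leaving only β.
Row 2 already has {α} and column 3 already has {β, δ}, so row 2, column 3 must be γ.

γ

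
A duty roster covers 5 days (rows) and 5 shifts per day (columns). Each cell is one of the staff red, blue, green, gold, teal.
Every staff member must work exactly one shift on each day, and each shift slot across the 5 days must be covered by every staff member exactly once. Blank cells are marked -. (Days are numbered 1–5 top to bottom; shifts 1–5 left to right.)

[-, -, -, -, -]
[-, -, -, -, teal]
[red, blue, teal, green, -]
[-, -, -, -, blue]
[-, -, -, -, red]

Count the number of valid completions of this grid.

56

Day 1, shift 1: eliminating its day and shift leaves {blue, green, gold, teal}.
Day 1, shift 2: eliminating its day and shift leaves {red, green, gold, teal}.
Day 1, shift 3: eliminating its day and shift leaves {red, blue, green, gold}.
Day 1, shift 4: eliminating its day and shift leaves {red, blue, gold, teal}.
Day 1, shift 5: eliminating its day and shift leaves {green, gold}.
Day 2, shift 1: eliminating its day and shift leaves {blue, green, gold}.
Day 2, shift 2: eliminating its day and shift leaves {red, green, gold}.
Day 2, shift 3: eliminating its day and shift leaves {red, blue, green, gold}.
Day 2, shift 4: eliminating its day and shift leaves {red, blue, gold}.
Day 3, shift 5: eliminating its day and shift leaves {gold}.
Day 4, shift 1: eliminating its day and shift leaves {green, gold, teal}.
Day 4, shift 2: eliminating its day and shift leaves {red, green, gold, teal}.
Day 4, shift 3: eliminating its day and shift leaves {red, green, gold}.
Day 4, shift 4: eliminating its day and shift leaves {red, gold, teal}.
Day 5, shift 1: eliminating its day and shift leaves {blue, green, gold, teal}.
Day 5, shift 2: eliminating its day and shift leaves {green, gold, teal}.
Day 5, shift 3: eliminating its day and shift leaves {blue, green, gold}.
Day 5, shift 4: eliminating its day and shift leaves {blue, gold, teal}.
Enumerating the assignments across these blanks that avoid any day or shift repeat gives 56 completions.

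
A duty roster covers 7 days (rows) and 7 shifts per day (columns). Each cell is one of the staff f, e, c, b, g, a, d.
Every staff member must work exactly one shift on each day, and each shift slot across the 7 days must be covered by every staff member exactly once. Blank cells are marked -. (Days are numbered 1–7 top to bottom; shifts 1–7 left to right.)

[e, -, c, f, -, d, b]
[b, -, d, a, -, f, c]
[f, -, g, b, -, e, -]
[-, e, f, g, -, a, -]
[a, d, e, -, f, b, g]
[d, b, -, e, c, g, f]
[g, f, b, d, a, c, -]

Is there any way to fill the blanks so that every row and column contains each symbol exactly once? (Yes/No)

Yes

No day or shift among the givens repeats a symbol, and propagating forced cells runs into no contradiction.
One valid completion exists (for instance, e a c f g d b / b g d a e f c / f c g b d e a / c e f g b a d / a d e c f b g / d b a e c g f / g f b d a c e).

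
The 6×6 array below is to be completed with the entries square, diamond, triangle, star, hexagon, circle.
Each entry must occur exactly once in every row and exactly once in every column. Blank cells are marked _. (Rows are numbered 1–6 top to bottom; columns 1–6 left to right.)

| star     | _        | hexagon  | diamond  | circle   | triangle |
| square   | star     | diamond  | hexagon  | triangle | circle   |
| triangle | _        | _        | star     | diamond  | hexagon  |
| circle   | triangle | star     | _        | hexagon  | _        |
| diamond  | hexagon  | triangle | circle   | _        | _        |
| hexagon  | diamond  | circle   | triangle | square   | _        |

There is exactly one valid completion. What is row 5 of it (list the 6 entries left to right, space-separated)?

Row 5, column 5: row 5 has {diamond, triangle, hexagon, circle} and column 5 has {square, diamond, triangle, hexagon, circle}, leaving only star.
Row 5, column 6: row 5 has {diamond, triangle, star, hexagon, circle} and column 6 has {triangle, hexagon, circle}, leaving only square.
So row 5 reads: diamond hexagon triangle circle star square.

diamond hexagon triangle circle star square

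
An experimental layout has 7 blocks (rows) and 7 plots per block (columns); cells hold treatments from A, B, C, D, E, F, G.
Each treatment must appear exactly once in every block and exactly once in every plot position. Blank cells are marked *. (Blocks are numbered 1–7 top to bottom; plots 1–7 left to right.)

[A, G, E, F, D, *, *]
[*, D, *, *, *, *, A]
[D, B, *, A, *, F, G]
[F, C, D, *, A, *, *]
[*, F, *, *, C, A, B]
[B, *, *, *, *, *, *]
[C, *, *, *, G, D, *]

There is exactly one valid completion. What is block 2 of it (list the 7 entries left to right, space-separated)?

G D F C B E A

Block 1, plot 7: block 1 has {A, D, E, F, G} and plot 7 has {A, B, G}, leaving only C.
Block 1, plot 6: block 1 has {A, C, D, E, F, G} and plot 6 has {A, D, F}, leaving only B.
Block 3, plot 3: block 3 has {A, B, D, F, G} and plot 3 has {D, E}, leaving only C.
Block 3, plot 5: block 3 has {A, B, C, D, F, G} and plot 5 has {A, C, D, G}, leaving only E.
Block 4, plot 7: block 4 has {A, C, D, F} and plot 7 has {A, B, C, G}, leaving only E.
Block 4, plot 6: block 4 has {A, C, D, E, F} and plot 6 has {A, B, D, F}, leaving only G.
Block 4, plot 4: block 4 has {A, C, D, E, F, G} and plot 4 has {A, F}, leaving only B.
Block 5, plot 3: block 5 has {A, B, C, F} and plot 3 has {C, D, E}, leaving only G.
Block 5, plot 1: block 5 has {A, B, C, F, G} and plot 1 has {A, B, C, D, F}, leaving only E.
Block 2, plot 1: block 2 has {A, D} and plot 1 has {A, B, C, D, E, F}, leaving only G.
Block 5, plot 4: block 5 has {A, B, C, E, F, G} and plot 4 has {A, B, F}, leaving only D.
Block 6, plot 5: block 6 has {B} and plot 5 has {A, C, D, E, G}, leaving only F.
Block 2, plot 5: block 2 has {A, D, G} and plot 5 has {A, C, D, E, F, G}, leaving only B.
Block 2, plot 3: block 2 has {A, B, D, G} and plot 3 has {C, D, E, G}, leaving only F.
Block 6, plot 3: block 6 has {B, F} and plot 3 has {C, D, E, F, G}, leaving only A.
Block 6, plot 2: block 6 has {A, B, F} and plot 2 has {B, C, D, F, G}, leaving only E.
Block 6, plot 6: block 6 has {A, B, E, F} and plot 6 has {A, B, D, F, G}, leaving only C.
Block 2, plot 6: block 2 has {A, B, D, F, G} and plot 6 has {A, B, C, D, F, G}, leaving only E.
Block 2, plot 4: block 2 has {A, B, D, E, F, G} and plot 4 has {A, B, D, F}, leaving only C.
So block 2 reads: G D F C B E A.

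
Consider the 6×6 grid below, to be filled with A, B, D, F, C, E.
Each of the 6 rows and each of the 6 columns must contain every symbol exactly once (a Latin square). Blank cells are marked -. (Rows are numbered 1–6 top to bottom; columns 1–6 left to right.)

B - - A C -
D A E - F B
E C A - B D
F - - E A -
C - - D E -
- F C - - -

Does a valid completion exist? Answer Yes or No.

No row or column among the givens repeats a symbol, and propagating forced cells runs into no contradiction.
One valid completion exists (for instance, B E D A C F / D A E C F B / E C A F B D / F D B E A C / C B F D E A / A F C B D E).

Yes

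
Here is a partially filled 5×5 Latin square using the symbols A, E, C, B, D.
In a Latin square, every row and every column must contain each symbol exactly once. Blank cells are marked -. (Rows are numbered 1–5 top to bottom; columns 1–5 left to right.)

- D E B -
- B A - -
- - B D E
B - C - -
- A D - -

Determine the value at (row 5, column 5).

B

Row 3, column 2: row 3 has {E, B, D} and column 2 has {A, B, D}, leaving only C.
Row 3, column 1: row 3 has {E, C, B, D} and column 1 has {B}, leaving only A.
Row 1, column 1: row 1 has {E, B, D} and column 1 has {A, B}, leaving only C.
Row 1, column 5: row 1 has {E, C, B, D} and column 5 has {E}, leaving only A.
Row 4, column 2: row 4 has {C, B} and column 2 has {A, C, B, D}, leaving only E.
Row 4, column 4: row 4 has {E, C, B} and column 4 has {B, D}, leaving only A.
Row 4, column 5: row 4 has {A, E, C, B} and column 5 has {A, E}, leaving only D.
Row 2, column 5: row 2 has {A, B} and column 5 has {A, E, D}, leaving only C.
Row 5 already has {A, D} and column 5 already has {A, E, C, D}, so row 5, column 5 must be B.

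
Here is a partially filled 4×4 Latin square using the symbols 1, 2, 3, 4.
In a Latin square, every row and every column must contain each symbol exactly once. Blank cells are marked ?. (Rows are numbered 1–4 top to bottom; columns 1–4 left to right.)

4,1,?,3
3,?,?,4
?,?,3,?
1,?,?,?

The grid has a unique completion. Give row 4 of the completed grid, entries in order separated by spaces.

Row 4, column 4: row 4 has {1} and column 4 has {3, 4}, leaving only 2.
Row 4, column 3: row 4 has {1, 2} and column 3 has {3}, leaving only 4.
Row 4, column 2: row 4 has {1, 2, 4} and column 2 has {1}, leaving only 3.
So row 4 reads: 1 3 4 2.

1 3 4 2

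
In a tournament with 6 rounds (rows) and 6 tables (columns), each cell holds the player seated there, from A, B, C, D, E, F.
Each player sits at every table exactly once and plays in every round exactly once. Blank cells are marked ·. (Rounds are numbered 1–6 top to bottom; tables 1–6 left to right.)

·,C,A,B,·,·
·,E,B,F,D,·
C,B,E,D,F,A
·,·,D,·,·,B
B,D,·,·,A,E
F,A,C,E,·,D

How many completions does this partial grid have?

Round 1, table 1: eliminating its round and table leaves {D, E}.
Round 1, table 5: eliminating its round and table leaves {E}.
Round 1, table 6: eliminating its round and table leaves {F}.
Round 2, table 1: eliminating its round and table leaves {A}.
Round 2, table 6: eliminating its round and table leaves {C}.
Round 4, table 1: eliminating its round and table leaves {A, E}.
Round 4, table 2: eliminating its round and table leaves {F}.
Round 4, table 4: eliminating its round and table leaves {A, C}.
Round 4, table 5: eliminating its round and table leaves {C, E}.
Round 5, table 3: eliminating its round and table leaves {F}.
Round 5, table 4: eliminating its round and table leaves {C}.
Round 6, table 5: eliminating its round and table leaves {B}.
Only one assignment across all blanks avoids any round or table repeat, giving 1 completion.

1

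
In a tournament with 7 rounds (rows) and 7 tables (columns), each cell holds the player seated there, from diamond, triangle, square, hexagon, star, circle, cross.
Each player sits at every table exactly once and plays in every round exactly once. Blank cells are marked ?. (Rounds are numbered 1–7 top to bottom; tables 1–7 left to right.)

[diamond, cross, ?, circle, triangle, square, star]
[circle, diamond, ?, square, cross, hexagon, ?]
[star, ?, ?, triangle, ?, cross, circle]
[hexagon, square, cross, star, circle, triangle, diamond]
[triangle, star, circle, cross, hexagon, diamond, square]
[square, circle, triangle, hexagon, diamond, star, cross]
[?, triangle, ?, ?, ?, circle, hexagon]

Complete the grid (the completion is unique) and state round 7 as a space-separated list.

cross triangle square diamond star circle hexagon

Round 7, table 1: round 7 has {triangle, hexagon, circle} and table 1 has {diamond, triangle, square, hexagon, star, circle}, leaving only cross.
Round 7, table 4: round 7 has {triangle, hexagon, circle, cross} and table 4 has {triangle, square, hexagon, star, circle, cross}, leaving only diamond.
Round 1, table 3: round 1 has {diamond, triangle, square, star, circle, cross} and table 3 has {triangle, circle, cross}, leaving only hexagon.
Round 2, table 3: round 2 has {diamond, square, hexagon, circle, cross} and table 3 has {triangle, hexagon, circle, cross}, leaving only star.
Round 7, table 3: round 7 has {diamond, triangle, hexagon, circle, cross} and table 3 has {triangle, hexagon, star, circle, cross}, leaving only square.
Round 7, table 5: round 7 has {diamond, triangle, square, hexagon, circle, cross} and table 5 has {diamond, triangle, hexagon, circle, cross}, leaving only star.
So round 7 reads: cross triangle square diamond star circle hexagon.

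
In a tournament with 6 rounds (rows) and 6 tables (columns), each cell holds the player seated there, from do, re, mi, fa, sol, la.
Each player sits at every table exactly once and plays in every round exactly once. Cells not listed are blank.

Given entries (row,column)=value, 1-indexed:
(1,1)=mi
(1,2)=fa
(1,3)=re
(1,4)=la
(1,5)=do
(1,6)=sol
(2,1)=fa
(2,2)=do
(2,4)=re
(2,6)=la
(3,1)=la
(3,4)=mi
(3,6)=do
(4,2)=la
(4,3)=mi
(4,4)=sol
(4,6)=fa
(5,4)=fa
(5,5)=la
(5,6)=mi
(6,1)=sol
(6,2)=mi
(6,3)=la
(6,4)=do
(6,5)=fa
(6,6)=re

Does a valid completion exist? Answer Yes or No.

No round or table among the givens repeats a symbol, and propagating forced cells runs into no contradiction.
One valid completion exists (for instance, mi fa re la do sol / fa do sol re mi la / la re fa mi sol do / do la mi sol re fa / re sol do fa la mi / sol mi la do fa re).

Yes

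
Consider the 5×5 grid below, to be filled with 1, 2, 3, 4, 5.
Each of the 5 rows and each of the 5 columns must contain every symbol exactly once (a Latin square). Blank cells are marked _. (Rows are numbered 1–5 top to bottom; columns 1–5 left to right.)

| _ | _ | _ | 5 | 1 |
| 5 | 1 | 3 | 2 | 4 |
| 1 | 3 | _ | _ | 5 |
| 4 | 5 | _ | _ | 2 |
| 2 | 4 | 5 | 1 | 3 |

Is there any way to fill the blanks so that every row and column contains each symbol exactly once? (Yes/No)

Yes

No row or column among the givens repeats a symbol, and propagating forced cells runs into no contradiction.
One valid completion exists (for instance, 3 2 4 5 1 / 5 1 3 2 4 / 1 3 2 4 5 / 4 5 1 3 2 / 2 4 5 1 3).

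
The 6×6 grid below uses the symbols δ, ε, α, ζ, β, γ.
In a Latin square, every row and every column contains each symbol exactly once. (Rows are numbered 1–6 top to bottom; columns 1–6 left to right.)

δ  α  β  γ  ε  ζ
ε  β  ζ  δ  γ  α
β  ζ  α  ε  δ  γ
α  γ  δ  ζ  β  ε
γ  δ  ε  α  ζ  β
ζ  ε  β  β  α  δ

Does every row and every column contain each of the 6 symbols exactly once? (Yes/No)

No

Column 3 contains β twice (at rows 1 and 6), so it is not a permutation.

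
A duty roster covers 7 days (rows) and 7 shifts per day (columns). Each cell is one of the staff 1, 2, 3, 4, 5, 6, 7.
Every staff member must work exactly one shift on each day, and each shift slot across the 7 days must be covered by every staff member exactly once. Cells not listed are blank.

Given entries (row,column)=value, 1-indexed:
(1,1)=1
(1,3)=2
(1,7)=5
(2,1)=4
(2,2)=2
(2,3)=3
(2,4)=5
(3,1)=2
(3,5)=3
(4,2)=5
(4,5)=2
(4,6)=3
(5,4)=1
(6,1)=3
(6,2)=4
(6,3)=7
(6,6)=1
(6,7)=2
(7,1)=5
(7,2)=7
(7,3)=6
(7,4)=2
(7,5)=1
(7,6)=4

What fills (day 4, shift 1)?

Day 6, shift 4: day 6 has {1, 2, 3, 4, 7} and shift 4 has {1, 2, 5}, leaving only 6.
Day 6, shift 5: day 6 has {1, 2, 3, 4, 6, 7} and shift 5 has {1, 2, 3}, leaving only 5.
Day 7, shift 7: day 7 has {1, 2, 4, 5, 6, 7} and shift 7 has {2, 5}, leaving only 3.
Day 4, shift 1 is narrowed to {6, 7}.
If it were 7, then day 4, shift 7 would be left with no valid symbol.
So day 4, shift 1 must be 6.

6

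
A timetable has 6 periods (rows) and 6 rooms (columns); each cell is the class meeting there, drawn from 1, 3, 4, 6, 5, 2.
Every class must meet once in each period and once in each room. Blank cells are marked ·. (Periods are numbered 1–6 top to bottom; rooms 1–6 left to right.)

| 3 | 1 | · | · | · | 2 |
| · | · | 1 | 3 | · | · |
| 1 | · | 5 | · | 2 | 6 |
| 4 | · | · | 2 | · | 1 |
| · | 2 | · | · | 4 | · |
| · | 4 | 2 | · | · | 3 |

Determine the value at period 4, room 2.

Period 3, room 2: period 3 has {1, 6, 5, 2} and room 2 has {1, 4, 2}, leaving only 3.
Period 3, room 4: period 3 has {1, 3, 6, 5, 2} and room 4 has {3, 2}, leaving only 4.
Period 5, room 6: period 5 has {4, 2} and room 6 has {1, 3, 6, 2}, leaving only 5.
Period 2, room 6: period 2 has {1, 3} and room 6 has {1, 3, 6, 5, 2}, leaving only 4.
Period 5, room 1: period 5 has {4, 5, 2} and room 1 has {1, 3, 4}, leaving only 6.
Period 5, room 3: period 5 has {4, 6, 5, 2} and room 3 has {1, 5, 2}, leaving only 3.
Period 4, room 3: period 4 has {1, 4, 2} and room 3 has {1, 3, 5, 2}, leaving only 6.
Period 4 already has {1, 4, 6, 2} and room 2 already has {1, 3, 4, 2}, so period 4, room 2 must be 5.

5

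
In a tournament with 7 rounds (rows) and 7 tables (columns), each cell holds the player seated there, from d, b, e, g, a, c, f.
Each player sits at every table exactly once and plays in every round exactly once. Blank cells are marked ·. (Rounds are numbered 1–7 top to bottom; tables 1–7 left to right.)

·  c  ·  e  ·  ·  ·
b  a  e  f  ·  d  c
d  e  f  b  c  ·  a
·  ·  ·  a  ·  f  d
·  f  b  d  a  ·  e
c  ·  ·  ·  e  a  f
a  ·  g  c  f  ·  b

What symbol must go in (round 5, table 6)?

Round 1, table 7: round 1 has {e, c} and table 7 has {d, b, e, a, c, f}, leaving only g.
Round 1, table 1: round 1 has {e, g, c} and table 1 has {d, b, a, c}, leaving only f.
Round 1, table 6: round 1 has {e, g, c, f} and table 6 has {d, a, f}, leaving only b.
Round 1, table 5: round 1 has {b, e, g, c, f} and table 5 has {e, a, c, f}, leaving only d.
Round 1, table 3: round 1 has {d, b, e, g, c, f} and table 3 has {b, e, g, f}, leaving only a.
Round 2, table 5: round 2 has {d, b, e, a, c, f} and table 5 has {d, e, a, c, f}, leaving only g.
Round 3, table 6: round 3 has {d, b, e, a, c, f} and table 6 has {d, b, a, f}, leaving only g.
Round 5 already has {d, b, e, a, f} and table 6 already has {d, b, g, a, f}, so round 5, table 6 must be c.

c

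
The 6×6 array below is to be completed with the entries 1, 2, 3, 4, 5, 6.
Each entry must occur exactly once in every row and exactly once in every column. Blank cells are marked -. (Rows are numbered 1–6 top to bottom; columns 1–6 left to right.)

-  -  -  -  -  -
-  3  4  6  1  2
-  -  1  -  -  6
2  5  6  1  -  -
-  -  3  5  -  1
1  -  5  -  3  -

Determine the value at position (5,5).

Row 1, column 3: row 1 has {} and column 3 has {1, 3, 4, 5, 6}, leaving only 2.
Row 2, column 1: row 2 has {1, 2, 3, 4, 6} and column 1 has {1, 2}, leaving only 5.
Row 4, column 5: row 4 has {1, 2, 5, 6} and column 5 has {1, 3}, leaving only 4.
Row 4, column 6: row 4 has {1, 2, 4, 5, 6} and column 6 has {1, 2, 6}, leaving only 3.
Row 6, column 6: row 6 has {1, 3, 5} and column 6 has {1, 2, 3, 6}, leaving only 4.
Row 1, column 6: row 1 has {2} and column 6 has {1, 2, 3, 4, 6}, leaving only 5.
Row 1, column 5: row 1 has {2, 5} and column 5 has {1, 3, 4}, leaving only 6.
Row 5 already has {1, 3, 5} and column 5 already has {1, 3, 4, 6}, so row 5, column 5 must be 2.

2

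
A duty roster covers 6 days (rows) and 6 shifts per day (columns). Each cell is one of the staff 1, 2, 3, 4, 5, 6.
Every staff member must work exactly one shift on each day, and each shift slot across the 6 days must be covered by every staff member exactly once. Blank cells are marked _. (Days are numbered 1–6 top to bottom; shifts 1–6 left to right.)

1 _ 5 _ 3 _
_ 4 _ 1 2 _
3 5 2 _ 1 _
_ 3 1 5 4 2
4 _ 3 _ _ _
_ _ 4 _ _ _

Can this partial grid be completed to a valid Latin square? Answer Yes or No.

No day or shift among the givens repeats a symbol, and propagating forced cells runs into no contradiction.
One valid completion exists (for instance, 1 6 5 2 3 4 / 5 4 6 1 2 3 / 3 5 2 4 1 6 / 6 3 1 5 4 2 / 4 2 3 6 5 1 / 2 1 4 3 6 5).

Yes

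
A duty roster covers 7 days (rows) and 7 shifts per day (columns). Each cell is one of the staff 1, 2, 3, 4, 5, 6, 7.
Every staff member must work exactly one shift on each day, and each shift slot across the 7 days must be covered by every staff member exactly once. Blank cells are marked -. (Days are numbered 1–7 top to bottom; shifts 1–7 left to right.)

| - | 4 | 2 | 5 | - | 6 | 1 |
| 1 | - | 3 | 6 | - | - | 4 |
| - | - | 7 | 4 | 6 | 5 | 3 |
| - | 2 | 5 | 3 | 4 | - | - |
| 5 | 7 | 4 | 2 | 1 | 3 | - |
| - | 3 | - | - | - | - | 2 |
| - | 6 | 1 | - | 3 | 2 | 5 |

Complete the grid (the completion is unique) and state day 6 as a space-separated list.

Day 6, shift 3: day 6 has {2, 3} and shift 3 has {1, 2, 3, 4, 5, 7}, leaving only 6.
Day 1, shift 5: day 1 has {1, 2, 4, 5, 6} and shift 5 has {1, 3, 4, 6}, leaving only 7.
Day 6, shift 5: day 6 has {2, 3, 6} and shift 5 has {1, 3, 4, 6, 7}, leaving only 5.
Day 1, shift 1: day 1 has {1, 2, 4, 5, 6, 7} and shift 1 has {1, 5}, leaving only 3.
Day 2, shift 2: day 2 has {1, 3, 4, 6} and shift 2 has {2, 3, 4, 6, 7}, leaving only 5.
Day 2, shift 5: day 2 has {1, 3, 4, 5, 6} and shift 5 has {1, 3, 4, 5, 6, 7}, leaving only 2.
Day 2, shift 6: day 2 has {1, 2, 3, 4, 5, 6} and shift 6 has {2, 3, 5, 6}, leaving only 7.
Day 3, shift 1: day 3 has {3, 4, 5, 6, 7} and shift 1 has {1, 3, 5}, leaving only 2.
Day 3, shift 2: day 3 has {2, 3, 4, 5, 6, 7} and shift 2 has {2, 3, 4, 5, 6, 7}, leaving only 1.
Day 4, shift 6: day 4 has {2, 3, 4, 5} and shift 6 has {2, 3, 5, 6, 7}, leaving only 1.
Day 6, shift 6: day 6 has {2, 3, 5, 6} and shift 6 has {1, 2, 3, 5, 6, 7}, leaving only 4.
Day 6, shift 1: day 6 has {2, 3, 4, 5, 6} and shift 1 has {1, 2, 3, 5}, leaving only 7.
Day 6, shift 4: day 6 has {2, 3, 4, 5, 6, 7} and shift 4 has {2, 3, 4, 5, 6}, leaving only 1.
So day 6 reads: 7 3 6 1 5 4 2.

7 3 6 1 5 4 2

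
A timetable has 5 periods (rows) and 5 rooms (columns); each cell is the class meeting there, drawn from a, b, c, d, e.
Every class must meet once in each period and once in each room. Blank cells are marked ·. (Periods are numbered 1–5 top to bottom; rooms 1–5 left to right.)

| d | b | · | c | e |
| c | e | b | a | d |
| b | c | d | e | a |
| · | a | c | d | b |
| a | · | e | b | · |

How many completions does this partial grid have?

Period 1, room 3: eliminating its period and room leaves {a}.
Period 4, room 1: eliminating its period and room leaves {e}.
Period 5, room 2: eliminating its period and room leaves {d}.
Period 5, room 5: eliminating its period and room leaves {c}.
Only one assignment across all blanks avoids any period or room repeat, giving 1 completion.

1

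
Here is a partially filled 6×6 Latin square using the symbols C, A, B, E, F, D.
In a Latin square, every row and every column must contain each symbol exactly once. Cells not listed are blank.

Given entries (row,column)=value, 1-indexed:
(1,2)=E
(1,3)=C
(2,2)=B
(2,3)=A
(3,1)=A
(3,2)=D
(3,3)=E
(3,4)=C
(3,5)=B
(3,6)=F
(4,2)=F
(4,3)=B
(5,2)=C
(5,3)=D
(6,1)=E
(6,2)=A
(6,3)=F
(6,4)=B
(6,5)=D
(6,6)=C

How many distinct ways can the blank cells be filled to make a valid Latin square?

Row 1, column 1: eliminating its row and column leaves {B, F, D}.
Row 1, column 4: eliminating its row and column leaves {A, F, D}.
Row 1, column 5: eliminating its row and column leaves {A, F}.
Row 1, column 6: eliminating its row and column leaves {A, B, D}.
Row 2, column 1: eliminating its row and column leaves {C, F, D}.
Row 2, column 4: eliminating its row and column leaves {E, F, D}.
Row 2, column 5: eliminating its row and column leaves {C, E, F}.
Row 2, column 6: eliminating its row and column leaves {E, D}.
Row 4, column 1: eliminating its row and column leaves {C, D}.
Row 4, column 4: eliminating its row and column leaves {A, E, D}.
Row 4, column 5: eliminating its row and column leaves {C, A, E}.
Row 4, column 6: eliminating its row and column leaves {A, E, D}.
Row 5, column 1: eliminating its row and column leaves {B, F}.
Row 5, column 4: eliminating its row and column leaves {A, E, F}.
Row 5, column 5: eliminating its row and column leaves {A, E, F}.
Row 5, column 6: eliminating its row and column leaves {A, B, E}.
Enumerating the assignments across these blanks that avoid any row or column repeat gives 14 completions.

14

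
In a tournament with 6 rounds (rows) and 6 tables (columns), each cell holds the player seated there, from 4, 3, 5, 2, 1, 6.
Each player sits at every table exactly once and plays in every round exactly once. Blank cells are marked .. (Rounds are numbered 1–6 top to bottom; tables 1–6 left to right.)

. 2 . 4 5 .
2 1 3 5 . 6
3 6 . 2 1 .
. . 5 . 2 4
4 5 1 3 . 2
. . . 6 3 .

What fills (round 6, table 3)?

Round 1, table 3: round 1 has {4, 5, 2} and table 3 has {3, 5, 1}, leaving only 6.
Round 1, table 1: round 1 has {4, 5, 2, 6} and table 1 has {4, 3, 2}, leaving only 1.
Round 1, table 6: round 1 has {4, 5, 2, 1, 6} and table 6 has {4, 2, 6}, leaving only 3.
Round 2, table 5: round 2 has {3, 5, 2, 1, 6} and table 5 has {3, 5, 2, 1}, leaving only 4.
Round 3, table 3: round 3 has {3, 2, 1, 6} and table 3 has {3, 5, 1, 6}, leaving only 4.
Round 6 already has {3, 6} and table 3 already has {4, 3, 5, 1, 6}, so round 6, table 3 must be 2.

2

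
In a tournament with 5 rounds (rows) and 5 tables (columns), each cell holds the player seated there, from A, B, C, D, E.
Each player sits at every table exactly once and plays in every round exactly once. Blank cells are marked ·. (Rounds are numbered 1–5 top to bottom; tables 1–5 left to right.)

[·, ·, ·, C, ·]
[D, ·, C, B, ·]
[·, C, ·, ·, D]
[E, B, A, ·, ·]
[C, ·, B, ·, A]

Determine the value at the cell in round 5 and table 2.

Round 2, table 5: round 2 has {B, C, D} and table 5 has {A, D}, leaving only E.
Round 1, table 5: round 1 has {C} and table 5 has {A, D, E}, leaving only B.
Round 1, table 1: round 1 has {B, C} and table 1 has {C, D, E}, leaving only A.
Round 2, table 2: round 2 has {B, C, D, E} and table 2 has {B, C}, leaving only A.
Round 3, table 1: round 3 has {C, D} and table 1 has {A, C, D, E}, leaving only B.
Round 3, table 3: round 3 has {B, C, D} and table 3 has {A, B, C}, leaving only E.
Round 1, table 3: round 1 has {A, B, C} and table 3 has {A, B, C, E}, leaving only D.
Round 1, table 2: round 1 has {A, B, C, D} and table 2 has {A, B, C}, leaving only E.
Round 5 already has {A, B, C} and table 2 already has {A, B, C, E}, so round 5, table 2 must be D.

D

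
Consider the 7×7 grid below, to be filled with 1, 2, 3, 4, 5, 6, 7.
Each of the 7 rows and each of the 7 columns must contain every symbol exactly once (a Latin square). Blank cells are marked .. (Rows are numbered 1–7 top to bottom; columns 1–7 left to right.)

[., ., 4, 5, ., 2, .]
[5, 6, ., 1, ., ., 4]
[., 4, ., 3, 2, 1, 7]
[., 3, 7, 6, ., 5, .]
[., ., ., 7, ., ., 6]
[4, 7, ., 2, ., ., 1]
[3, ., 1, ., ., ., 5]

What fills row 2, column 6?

Row 1, column 2: row 1 has {2, 4, 5} and column 2 has {3, 4, 6, 7}, leaving only 1.
Row 1, column 7: row 1 has {1, 2, 4, 5} and column 7 has {1, 4, 5, 6, 7}, leaving only 3.
Row 3, column 1: row 3 has {1, 2, 3, 4, 7} and column 1 has {3, 4, 5}, leaving only 6.
Row 1, column 1: row 1 has {1, 2, 3, 4, 5} and column 1 has {3, 4, 5, 6}, leaving only 7.
Row 1, column 5: row 1 has {1, 2, 3, 4, 5, 7} and column 5 has {2}, leaving only 6.
Row 3, column 3: row 3 has {1, 2, 3, 4, 6, 7} and column 3 has {1, 4, 7}, leaving only 5.
Row 4, column 7: row 4 has {3, 5, 6, 7} and column 7 has {1, 3, 4, 5, 6, 7}, leaving only 2.
Row 4, column 1: row 4 has {2, 3, 5, 6, 7} and column 1 has {3, 4, 5, 6, 7}, leaving only 1.
Row 4, column 5: row 4 has {1, 2, 3, 5, 6, 7} and column 5 has {2, 6}, leaving only 4.
Row 5, column 1: row 5 has {6, 7} and column 1 has {1, 3, 4, 5, 6, 7}, leaving only 2.
Row 5, column 2: row 5 has {2, 6, 7} and column 2 has {1, 3, 4, 6, 7}, leaving only 5.
Row 5, column 3: row 5 has {2, 5, 6, 7} and column 3 has {1, 4, 5, 7}, leaving only 3.
Row 2, column 3: row 2 has {1, 4, 5, 6} and column 3 has {1, 3, 4, 5, 7}, leaving only 2.
Row 5, column 5: row 5 has {2, 3, 5, 6, 7} and column 5 has {2, 4, 6}, leaving only 1.
Row 5, column 6: row 5 has {1, 2, 3, 5, 6, 7} and column 6 has {1, 2, 5}, leaving only 4.
Row 6, column 3: row 6 has {1, 2, 4, 7} and column 3 has {1, 2, 3, 4, 5, 7}, leaving only 6.
Row 6, column 6: row 6 has {1, 2, 4, 6, 7} and column 6 has {1, 2, 4, 5}, leaving only 3.
Row 2 already has {1, 2, 4, 5, 6} and column 6 already has {1, 2, 3, 4, 5}, so row 2, column 6 must be 7.

7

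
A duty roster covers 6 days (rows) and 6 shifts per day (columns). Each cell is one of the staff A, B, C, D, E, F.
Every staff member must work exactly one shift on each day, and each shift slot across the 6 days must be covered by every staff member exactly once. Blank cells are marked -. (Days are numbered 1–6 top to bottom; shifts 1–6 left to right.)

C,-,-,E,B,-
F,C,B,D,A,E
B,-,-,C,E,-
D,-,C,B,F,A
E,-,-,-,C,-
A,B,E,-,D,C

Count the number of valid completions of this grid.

Day 1, shift 2: eliminating its day and shift leaves {A, D, F}.
Day 1, shift 3: eliminating its day and shift leaves {A, D, F}.
Day 1, shift 6: eliminating its day and shift leaves {D, F}.
Day 3, shift 2: eliminating its day and shift leaves {A, D, F}.
Day 3, shift 3: eliminating its day and shift leaves {A, D, F}.
Day 3, shift 6: eliminating its day and shift leaves {D, F}.
Day 4, shift 2: eliminating its day and shift leaves {E}.
Day 5, shift 2: eliminating its day and shift leaves {A, D, F}.
Day 5, shift 3: eliminating its day and shift leaves {A, D, F}.
Day 5, shift 4: eliminating its day and shift leaves {A, F}.
Day 5, shift 6: eliminating its day and shift leaves {B, D, F}.
Day 6, shift 4: eliminating its day and shift leaves {F}.
Enumerating the assignments across these blanks that avoid any day or shift repeat gives 4 completions.

4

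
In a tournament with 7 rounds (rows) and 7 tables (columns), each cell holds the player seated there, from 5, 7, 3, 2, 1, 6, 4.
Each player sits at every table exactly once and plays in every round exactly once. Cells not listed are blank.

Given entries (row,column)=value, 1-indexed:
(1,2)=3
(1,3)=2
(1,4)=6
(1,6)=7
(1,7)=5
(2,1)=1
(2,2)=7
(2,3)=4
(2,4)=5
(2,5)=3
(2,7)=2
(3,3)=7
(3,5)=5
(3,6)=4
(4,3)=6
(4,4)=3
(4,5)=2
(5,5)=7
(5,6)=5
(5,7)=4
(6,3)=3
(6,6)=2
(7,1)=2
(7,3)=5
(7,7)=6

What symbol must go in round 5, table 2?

6

Round 1, table 1: round 1 has {5, 7, 3, 2, 6} and table 1 has {2, 1}, leaving only 4.
Round 1, table 5: round 1 has {5, 7, 3, 2, 6, 4} and table 5 has {5, 7, 3, 2}, leaving only 1.
Round 2, table 6: round 2 has {5, 7, 3, 2, 1, 4} and table 6 has {5, 7, 2, 4}, leaving only 6.
Round 4, table 6: round 4 has {3, 2, 6} and table 6 has {5, 7, 2, 6, 4}, leaving only 1.
Round 4, table 7: round 4 has {3, 2, 1, 6} and table 7 has {5, 2, 6, 4}, leaving only 7.
Round 4, table 1: round 4 has {7, 3, 2, 1, 6} and table 1 has {2, 1, 4}, leaving only 5.
Round 4, table 2: round 4 has {5, 7, 3, 2, 1, 6} and table 2 has {7, 3}, leaving only 4.
Round 5, table 3: round 5 has {5, 7, 4} and table 3 has {5, 7, 3, 2, 6, 4}, leaving only 1.
Round 5, table 4: round 5 has {5, 7, 1, 4} and table 4 has {5, 3, 6}, leaving only 2.
Round 5 already has {5, 7, 2, 1, 4} and table 2 already has {7, 3, 4}, so round 5, table 2 must be 6.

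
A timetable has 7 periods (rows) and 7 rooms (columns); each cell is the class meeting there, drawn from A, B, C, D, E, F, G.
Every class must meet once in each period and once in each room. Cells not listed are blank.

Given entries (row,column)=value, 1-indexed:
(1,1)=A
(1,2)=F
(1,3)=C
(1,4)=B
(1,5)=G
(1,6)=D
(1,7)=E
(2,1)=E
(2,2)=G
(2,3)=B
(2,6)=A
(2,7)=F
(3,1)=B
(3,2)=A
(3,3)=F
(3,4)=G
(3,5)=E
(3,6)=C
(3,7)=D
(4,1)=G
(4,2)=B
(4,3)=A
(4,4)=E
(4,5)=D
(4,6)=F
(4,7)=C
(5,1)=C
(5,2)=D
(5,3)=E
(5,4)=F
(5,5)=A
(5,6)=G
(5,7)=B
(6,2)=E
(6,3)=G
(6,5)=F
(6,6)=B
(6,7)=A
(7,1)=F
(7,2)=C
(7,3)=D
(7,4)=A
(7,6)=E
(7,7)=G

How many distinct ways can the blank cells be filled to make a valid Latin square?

Period 2, room 4: eliminating its period and room leaves {C, D}.
Period 2, room 5: eliminating its period and room leaves {C}.
Period 6, room 1: eliminating its period and room leaves {D}.
Period 6, room 4: eliminating its period and room leaves {C, D}.
Period 7, room 5: eliminating its period and room leaves {B}.
Only one assignment across all blanks avoids any period or room repeat, giving 1 completion.

1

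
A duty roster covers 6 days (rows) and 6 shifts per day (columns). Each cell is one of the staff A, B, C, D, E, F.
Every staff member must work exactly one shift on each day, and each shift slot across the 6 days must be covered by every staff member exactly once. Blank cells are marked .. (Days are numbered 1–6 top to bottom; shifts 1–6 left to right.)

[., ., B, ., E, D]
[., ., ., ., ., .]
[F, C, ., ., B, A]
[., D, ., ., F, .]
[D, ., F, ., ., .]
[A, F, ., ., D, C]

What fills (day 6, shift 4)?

B

Day 1, shift 1: day 1 has {B, D, E} and shift 1 has {A, D, F}, leaving only C.
Day 1, shift 2: day 1 has {B, C, D, E} and shift 2 has {C, D, F}, leaving only A.
Day 1, shift 4: day 1 has {A, B, C, D, E} and shift 4 has {}, leaving only F.
Day 6, shift 3: day 6 has {A, C, D, F} and shift 3 has {B, F}, leaving only E.
Day 6 already has {A, C, D, E, F} and shift 4 already has {F}, so day 6, shift 4 must be B.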